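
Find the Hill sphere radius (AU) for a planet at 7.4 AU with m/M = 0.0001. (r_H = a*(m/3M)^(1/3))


r_H = a * (m/3M)^(1/3) = 7.4 * (0.0001/3)^(1/3) = 0.2382

0.2382 AU


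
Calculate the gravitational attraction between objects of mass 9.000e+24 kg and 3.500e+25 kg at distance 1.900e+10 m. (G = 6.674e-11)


F = G*m1*m2/r^2 = 6.674e-11 * 9.000e+24 * 3.500e+25 / (1.900e+10)^2 = 6.674e-11 * 3.150e+50 / 3.610e+20 = 5.824e+19

5.824e+19 N


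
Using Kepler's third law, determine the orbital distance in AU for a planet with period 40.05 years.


a = P^(2/3) = 40.05^(2/3) = 11.7058

11.7058 AU


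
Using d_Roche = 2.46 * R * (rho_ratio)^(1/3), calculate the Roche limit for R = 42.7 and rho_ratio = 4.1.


d_Roche = 2.46 * 42.7 * 4.1^(1/3) = 168.1219

168.1219


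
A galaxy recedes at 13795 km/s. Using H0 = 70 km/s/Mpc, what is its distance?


d = v / H0 = 13795 / 70 = 197.0714

197.0714 Mpc


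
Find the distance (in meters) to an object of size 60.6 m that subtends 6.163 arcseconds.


D = size / theta_rad, theta_rad = 6.163 * pi/(180*3600) = 2.988e-05, D = 2.028e+06

2.028e+06 m


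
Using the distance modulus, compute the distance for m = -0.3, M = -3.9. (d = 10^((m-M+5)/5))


d = 10^((m - M + 5)/5) = 10^((-0.3 - -3.9 + 5)/5) = 52.4807

52.4807 pc


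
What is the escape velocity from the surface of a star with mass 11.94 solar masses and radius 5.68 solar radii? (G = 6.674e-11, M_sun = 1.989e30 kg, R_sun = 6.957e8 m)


M = 11.94 * 1.989e30 kg = 2.374866e+31 kg; R = 5.68 * 6.957e8 m = 3.951576e+09 m. v_esc = sqrt(2GM/R) = sqrt(2 * 6.674e-11 * 2.374866e+31 / 3.951576e+09) = 895658.5672

895658.5672 m/s


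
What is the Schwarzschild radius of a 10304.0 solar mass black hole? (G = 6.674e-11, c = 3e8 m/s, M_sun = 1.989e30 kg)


M = 10304.0 * 1.989e30 kg = 2.0494656e+34 kg. rs = 2GM/c^2 = 2 * 6.674e-11 * 2.0494656e+34 / (3e8)^2 = 3.040e+07

3.040e+07 m


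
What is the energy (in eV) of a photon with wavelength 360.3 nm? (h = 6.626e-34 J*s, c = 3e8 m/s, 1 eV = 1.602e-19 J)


E = hc/lambda = 6.626e-34 * 3e8 / 3.603e-07 = 5.517e-19 J = 3.4439 eV

3.4439 eV


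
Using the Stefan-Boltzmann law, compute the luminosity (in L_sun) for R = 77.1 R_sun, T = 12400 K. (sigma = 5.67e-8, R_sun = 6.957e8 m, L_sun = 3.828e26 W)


R = 77.1 * 6.957e8 m = 5.363847e+10 m. L = 4*pi*R^2*sigma*T^4 = 4*pi*(5.363847e+10)^2 * 5.67e-8 * 12400^4 = 4.846546974e+31 W. L/L_sun = 4.846546974e+31 / 3.828e26 = 126607.8102

126607.8102 L_sun


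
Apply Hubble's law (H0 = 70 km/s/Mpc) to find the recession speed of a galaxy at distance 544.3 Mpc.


v = H0 * d = 70 * 544.3 = 38101.0

38101.0 km/s


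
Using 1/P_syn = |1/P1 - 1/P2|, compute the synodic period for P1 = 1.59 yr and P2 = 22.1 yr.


1/P_syn = |1/P1 - 1/P2| = |1/1.59 - 1/22.1| => P_syn = 1.7133

1.7133 years


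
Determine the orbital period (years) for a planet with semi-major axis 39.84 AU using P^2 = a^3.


P = a^(3/2) = 39.84^1.5 = 251.4658

251.4658 years


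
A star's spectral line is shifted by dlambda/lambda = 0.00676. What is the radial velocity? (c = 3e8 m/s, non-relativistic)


v = (dlambda/lambda) * c = 0.00676 * 3e8 = 2.028e+06

2.028e+06 m/s


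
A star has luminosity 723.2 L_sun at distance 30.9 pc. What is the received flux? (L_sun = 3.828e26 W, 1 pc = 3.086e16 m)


F = L / (4*pi*d^2) = 2.768e+29 / (4*pi*(9.536e+17)^2) = 2.423e-08

2.423e-08 W/m^2


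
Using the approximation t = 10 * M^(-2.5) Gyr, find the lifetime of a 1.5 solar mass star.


t = 10 * M^(-2.5) = 10 * 1.5^(-2.5) = 3.6289

3.6289 Gyr


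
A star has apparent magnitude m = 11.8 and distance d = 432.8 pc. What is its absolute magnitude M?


M = m - 5*log10(d) + 5 = 11.8 - 5*log10(432.8) + 5 = 3.6186

3.6186


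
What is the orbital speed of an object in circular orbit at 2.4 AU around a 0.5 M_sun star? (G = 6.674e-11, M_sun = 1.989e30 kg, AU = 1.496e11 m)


v = sqrt(GM/r) = sqrt(6.674e-11 * 9.945e+29 / 3.590e+11) = 13596.4045

13596.4045 m/s


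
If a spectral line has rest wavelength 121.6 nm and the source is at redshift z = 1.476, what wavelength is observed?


lam_obs = lam_emit * (1 + z) = 121.6 * (1 + 1.476) = 301.0816

301.0816 nm


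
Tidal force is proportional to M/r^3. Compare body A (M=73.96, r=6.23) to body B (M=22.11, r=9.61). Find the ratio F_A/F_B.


Ratio = (M1/r1^3) / (M2/r2^3) = (73.96/6.23^3) / (22.11/9.61^3) = 12.2776

12.2776


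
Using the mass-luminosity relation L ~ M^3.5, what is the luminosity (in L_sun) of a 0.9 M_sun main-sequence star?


L/L_sun = (M/M_sun)^3.5 = 0.9^3.5 = 0.6916

0.6916 L_sun


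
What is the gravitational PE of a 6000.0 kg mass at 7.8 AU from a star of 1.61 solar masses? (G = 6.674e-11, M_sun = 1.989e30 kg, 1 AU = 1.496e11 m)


M = 1.61 * 1.989e30 kg = 3.20229e+30 kg; r = 7.8 AU * 1.496e11 m/AU = 1.16688e+12 m. U = -GM*m/r = -(6.674e-11 * 3.20229e+30 * 6000.0) / 1.16688e+12 = -1.099e+12

-1.099e+12 J


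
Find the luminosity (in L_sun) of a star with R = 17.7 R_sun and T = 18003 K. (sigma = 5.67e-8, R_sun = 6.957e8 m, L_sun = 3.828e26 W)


R = 17.7 * 6.957e8 m = 1.231389e+10 m. L = 4*pi*R^2*sigma*T^4 = 4*pi*(1.231389e+10)^2 * 5.67e-8 * 18003^4 = 1.134914091e+31 W. L/L_sun = 1.134914091e+31 / 3.828e26 = 29647.7035

29647.7035 L_sun


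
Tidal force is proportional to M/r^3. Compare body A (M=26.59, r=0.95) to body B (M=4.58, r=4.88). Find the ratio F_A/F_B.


Ratio = (M1/r1^3) / (M2/r2^3) = (26.59/0.95^3) / (4.58/4.88^3) = 786.9398

786.9398


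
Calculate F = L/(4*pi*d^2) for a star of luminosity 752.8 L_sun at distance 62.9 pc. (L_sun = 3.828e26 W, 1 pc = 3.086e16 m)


F = L / (4*pi*d^2) = 2.882e+29 / (4*pi*(1.941e+18)^2) = 6.086e-09

6.086e-09 W/m^2


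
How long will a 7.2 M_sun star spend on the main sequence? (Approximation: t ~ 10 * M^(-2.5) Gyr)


t = 10 * M^(-2.5) = 10 * 7.2^(-2.5) = 0.0719

0.0719 Gyr


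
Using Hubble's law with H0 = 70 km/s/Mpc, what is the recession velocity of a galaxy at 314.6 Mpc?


v = H0 * d = 70 * 314.6 = 22022.0

22022.0 km/s


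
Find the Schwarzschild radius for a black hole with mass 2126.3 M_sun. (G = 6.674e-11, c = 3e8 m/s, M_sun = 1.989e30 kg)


M = 2126.3 * 1.989e30 kg = 4.2292107e+33 kg. rs = 2GM/c^2 = 2 * 6.674e-11 * 4.2292107e+33 / (3e8)^2 = 6.272e+06

6.272e+06 m


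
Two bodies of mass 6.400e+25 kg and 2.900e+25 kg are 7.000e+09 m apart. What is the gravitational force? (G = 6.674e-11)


F = G*m1*m2/r^2 = 6.674e-11 * 6.400e+25 * 2.900e+25 / (7.000e+09)^2 = 6.674e-11 * 1.856e+51 / 4.900e+19 = 2.528e+21

2.528e+21 N


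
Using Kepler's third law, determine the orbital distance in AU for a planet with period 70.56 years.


a = P^(2/3) = 70.56^(2/3) = 17.0755

17.0755 AU


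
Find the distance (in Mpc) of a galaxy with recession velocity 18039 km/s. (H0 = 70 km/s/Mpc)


d = v / H0 = 18039 / 70 = 257.7

257.7 Mpc


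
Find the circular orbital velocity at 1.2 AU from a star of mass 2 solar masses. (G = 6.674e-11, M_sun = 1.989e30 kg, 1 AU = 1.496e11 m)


v = sqrt(GM/r) = sqrt(6.674e-11 * 3.978e+30 / 1.795e+11) = 38456.4393

38456.4393 m/s


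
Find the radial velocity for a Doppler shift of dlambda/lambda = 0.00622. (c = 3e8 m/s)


v = (dlambda/lambda) * c = 0.00622 * 3e8 = 1.866e+06

1.866e+06 m/s


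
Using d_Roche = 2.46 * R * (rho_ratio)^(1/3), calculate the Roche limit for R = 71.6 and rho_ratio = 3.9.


d_Roche = 2.46 * 71.6 * 3.9^(1/3) = 277.2488

277.2488


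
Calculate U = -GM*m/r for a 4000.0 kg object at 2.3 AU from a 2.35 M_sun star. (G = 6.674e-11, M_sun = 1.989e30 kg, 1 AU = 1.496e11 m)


M = 2.35 * 1.989e30 kg = 4.67415e+30 kg; r = 2.3 AU * 1.496e11 m/AU = 3.4408e+11 m. U = -GM*m/r = -(6.674e-11 * 4.67415e+30 * 4000.0) / 3.4408e+11 = -3.627e+12

-3.627e+12 J


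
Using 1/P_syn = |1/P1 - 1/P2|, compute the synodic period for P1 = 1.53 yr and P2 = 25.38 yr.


1/P_syn = |1/P1 - 1/P2| = |1/1.53 - 1/25.38| => P_syn = 1.6282

1.6282 years


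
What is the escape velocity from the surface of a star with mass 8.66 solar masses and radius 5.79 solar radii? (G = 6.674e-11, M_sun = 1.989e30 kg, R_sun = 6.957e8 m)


M = 8.66 * 1.989e30 kg = 1.722474e+31 kg; R = 5.79 * 6.957e8 m = 4.028103e+09 m. v_esc = sqrt(2GM/R) = sqrt(2 * 6.674e-11 * 1.722474e+31 / 4.028103e+09) = 755499.4509

755499.4509 m/s


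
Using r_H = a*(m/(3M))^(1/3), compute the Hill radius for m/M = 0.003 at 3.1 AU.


r_H = a * (m/3M)^(1/3) = 3.1 * (0.003/3)^(1/3) = 0.31

0.31 AU


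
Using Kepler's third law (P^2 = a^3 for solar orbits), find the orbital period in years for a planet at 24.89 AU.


P = a^(3/2) = 24.89^1.5 = 124.1759

124.1759 years


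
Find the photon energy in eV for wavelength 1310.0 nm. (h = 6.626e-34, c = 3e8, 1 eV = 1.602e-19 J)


E = hc/lambda = 6.626e-34 * 3e8 / 1.310e-06 = 1.517e-19 J = 0.9472 eV

0.9472 eV


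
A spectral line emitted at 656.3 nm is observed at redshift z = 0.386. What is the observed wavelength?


lam_obs = lam_emit * (1 + z) = 656.3 * (1 + 0.386) = 909.6318

909.6318 nm


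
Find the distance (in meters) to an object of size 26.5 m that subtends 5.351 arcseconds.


D = size / theta_rad, theta_rad = 5.351 * pi/(180*3600) = 2.594e-05, D = 1.021e+06

1.021e+06 m


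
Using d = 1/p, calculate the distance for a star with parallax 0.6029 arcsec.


d = 1/p = 1/0.6029 = 1.6586

1.6586 pc


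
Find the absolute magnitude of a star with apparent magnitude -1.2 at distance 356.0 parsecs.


M = m - 5*log10(d) + 5 = -1.2 - 5*log10(356.0) + 5 = -8.9572

-8.9572


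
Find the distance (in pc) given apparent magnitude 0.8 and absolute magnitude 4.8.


d = 10^((m - M + 5)/5) = 10^((0.8 - 4.8 + 5)/5) = 1.5849

1.5849 pc


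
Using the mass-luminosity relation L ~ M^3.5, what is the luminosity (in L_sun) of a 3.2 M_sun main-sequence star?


L/L_sun = (M/M_sun)^3.5 = 3.2^3.5 = 58.6172

58.6172 L_sun


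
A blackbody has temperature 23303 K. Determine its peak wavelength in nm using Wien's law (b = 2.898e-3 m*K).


lam_max = b / T = 2.898e-3 / 23303 = 1.244e-07 m = 124.3617 nm

124.3617 nm


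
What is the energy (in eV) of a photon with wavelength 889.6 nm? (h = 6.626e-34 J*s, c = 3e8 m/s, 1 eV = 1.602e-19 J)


E = hc/lambda = 6.626e-34 * 3e8 / 8.896e-07 = 2.234e-19 J = 1.3948 eV

1.3948 eV


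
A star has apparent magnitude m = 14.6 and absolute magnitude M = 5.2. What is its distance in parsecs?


d = 10^((m - M + 5)/5) = 10^((14.6 - 5.2 + 5)/5) = 758.5776

758.5776 pc


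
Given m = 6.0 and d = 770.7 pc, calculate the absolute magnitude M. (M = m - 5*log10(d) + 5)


M = m - 5*log10(d) + 5 = 6.0 - 5*log10(770.7) + 5 = -3.4344

-3.4344


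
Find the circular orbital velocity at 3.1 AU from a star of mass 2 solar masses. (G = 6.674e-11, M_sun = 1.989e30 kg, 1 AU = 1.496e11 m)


v = sqrt(GM/r) = sqrt(6.674e-11 * 3.978e+30 / 4.638e+11) = 23926.482

23926.482 m/s


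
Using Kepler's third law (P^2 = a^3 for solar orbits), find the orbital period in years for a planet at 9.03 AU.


P = a^(3/2) = 9.03^1.5 = 27.1351

27.1351 years


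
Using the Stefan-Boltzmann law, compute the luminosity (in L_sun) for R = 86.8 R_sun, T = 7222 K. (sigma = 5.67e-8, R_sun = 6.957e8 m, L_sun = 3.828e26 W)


R = 86.8 * 6.957e8 m = 6.038676e+10 m. L = 4*pi*R^2*sigma*T^4 = 4*pi*(6.038676e+10)^2 * 5.67e-8 * 7222^4 = 7.068159095e+30 W. L/L_sun = 7.068159095e+30 / 3.828e26 = 18464.3655

18464.3655 L_sun


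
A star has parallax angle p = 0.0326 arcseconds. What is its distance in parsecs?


d = 1/p = 1/0.0326 = 30.6748

30.6748 pc


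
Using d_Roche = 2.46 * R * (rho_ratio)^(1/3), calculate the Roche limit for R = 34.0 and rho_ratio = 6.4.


d_Roche = 2.46 * 34.0 * 6.4^(1/3) = 155.289

155.289


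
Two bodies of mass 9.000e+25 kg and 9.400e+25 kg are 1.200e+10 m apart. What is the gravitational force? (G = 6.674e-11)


F = G*m1*m2/r^2 = 6.674e-11 * 9.000e+25 * 9.400e+25 / (1.200e+10)^2 = 6.674e-11 * 8.460e+51 / 1.440e+20 = 3.921e+21

3.921e+21 N


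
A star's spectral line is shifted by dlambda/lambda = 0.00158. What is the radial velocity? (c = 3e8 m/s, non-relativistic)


v = (dlambda/lambda) * c = 0.00158 * 3e8 = 474000.0

474000.0 m/s


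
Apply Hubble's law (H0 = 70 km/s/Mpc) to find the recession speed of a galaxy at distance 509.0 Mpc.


v = H0 * d = 70 * 509.0 = 35630.0

35630.0 km/s


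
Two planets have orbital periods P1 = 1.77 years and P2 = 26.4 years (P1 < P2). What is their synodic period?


1/P_syn = |1/P1 - 1/P2| = |1/1.77 - 1/26.4| => P_syn = 1.8972

1.8972 years


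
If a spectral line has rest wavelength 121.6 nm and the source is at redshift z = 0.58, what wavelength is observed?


lam_obs = lam_emit * (1 + z) = 121.6 * (1 + 0.58) = 192.128

192.128 nm


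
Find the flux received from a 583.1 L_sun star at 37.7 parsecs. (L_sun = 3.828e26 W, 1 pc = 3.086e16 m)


F = L / (4*pi*d^2) = 2.232e+29 / (4*pi*(1.163e+18)^2) = 1.312e-08

1.312e-08 W/m^2


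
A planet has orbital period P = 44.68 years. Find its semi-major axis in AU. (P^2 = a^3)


a = P^(2/3) = 44.68^(2/3) = 12.5914

12.5914 AU


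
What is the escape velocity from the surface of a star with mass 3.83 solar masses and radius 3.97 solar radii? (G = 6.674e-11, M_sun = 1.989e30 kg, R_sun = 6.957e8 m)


M = 3.83 * 1.989e30 kg = 7.61787e+30 kg; R = 3.97 * 6.957e8 m = 2.761929e+09 m. v_esc = sqrt(2GM/R) = sqrt(2 * 6.674e-11 * 7.61787e+30 / 2.761929e+09) = 606762.3469

606762.3469 m/s


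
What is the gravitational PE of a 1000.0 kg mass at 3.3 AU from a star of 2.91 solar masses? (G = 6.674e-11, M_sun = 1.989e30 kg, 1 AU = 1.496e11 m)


M = 2.91 * 1.989e30 kg = 5.78799e+30 kg; r = 3.3 AU * 1.496e11 m/AU = 4.9368e+11 m. U = -GM*m/r = -(6.674e-11 * 5.78799e+30 * 1000.0) / 4.9368e+11 = -7.825e+11

-7.825e+11 J


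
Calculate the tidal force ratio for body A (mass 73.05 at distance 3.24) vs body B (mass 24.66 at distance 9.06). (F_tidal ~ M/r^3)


Ratio = (M1/r1^3) / (M2/r2^3) = (73.05/3.24^3) / (24.66/9.06^3) = 64.7704

64.7704


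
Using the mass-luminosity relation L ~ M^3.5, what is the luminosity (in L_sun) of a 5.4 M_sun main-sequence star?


L/L_sun = (M/M_sun)^3.5 = 5.4^3.5 = 365.9133

365.9133 L_sun


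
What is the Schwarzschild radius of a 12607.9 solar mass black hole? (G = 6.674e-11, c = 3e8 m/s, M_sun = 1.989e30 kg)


M = 12607.9 * 1.989e30 kg = 2.50771131e+34 kg. rs = 2GM/c^2 = 2 * 6.674e-11 * 2.50771131e+34 / (3e8)^2 = 3.719e+07

3.719e+07 m


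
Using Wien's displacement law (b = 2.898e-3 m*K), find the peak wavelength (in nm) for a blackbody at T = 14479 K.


lam_max = b / T = 2.898e-3 / 14479 = 2.002e-07 m = 200.1519 nm

200.1519 nm


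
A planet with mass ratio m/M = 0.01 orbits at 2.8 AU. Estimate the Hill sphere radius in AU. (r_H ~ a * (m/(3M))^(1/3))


r_H = a * (m/3M)^(1/3) = 2.8 * (0.01/3)^(1/3) = 0.4183

0.4183 AU


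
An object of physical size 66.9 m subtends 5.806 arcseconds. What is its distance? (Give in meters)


D = size / theta_rad, theta_rad = 5.806 * pi/(180*3600) = 2.815e-05, D = 2.377e+06

2.377e+06 m


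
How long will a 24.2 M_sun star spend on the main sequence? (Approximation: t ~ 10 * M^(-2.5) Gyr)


t = 10 * M^(-2.5) = 10 * 24.2^(-2.5) = 0.0035

0.0035 Gyr


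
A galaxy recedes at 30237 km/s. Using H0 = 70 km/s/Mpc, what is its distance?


d = v / H0 = 30237 / 70 = 431.9571

431.9571 Mpc


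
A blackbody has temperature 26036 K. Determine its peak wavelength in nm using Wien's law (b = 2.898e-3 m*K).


lam_max = b / T = 2.898e-3 / 26036 = 1.113e-07 m = 111.3074 nm

111.3074 nm


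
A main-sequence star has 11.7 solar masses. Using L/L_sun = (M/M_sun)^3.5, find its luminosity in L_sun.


L/L_sun = (M/M_sun)^3.5 = 11.7^3.5 = 5478.3593

5478.3593 L_sun


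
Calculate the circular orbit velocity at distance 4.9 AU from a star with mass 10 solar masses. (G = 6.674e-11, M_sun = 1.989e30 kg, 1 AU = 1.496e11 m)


v = sqrt(GM/r) = sqrt(6.674e-11 * 1.989e+31 / 7.330e+11) = 42554.614

42554.614 m/s


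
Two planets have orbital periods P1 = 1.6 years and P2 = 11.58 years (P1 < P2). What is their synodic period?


1/P_syn = |1/P1 - 1/P2| = |1/1.6 - 1/11.58| => P_syn = 1.8565

1.8565 years


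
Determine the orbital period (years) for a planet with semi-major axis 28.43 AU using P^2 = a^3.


P = a^(3/2) = 28.43^1.5 = 151.5882

151.5882 years


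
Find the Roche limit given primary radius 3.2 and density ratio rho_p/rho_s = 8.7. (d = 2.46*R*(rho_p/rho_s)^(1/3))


d_Roche = 2.46 * 3.2 * 8.7^(1/3) = 16.1904

16.1904


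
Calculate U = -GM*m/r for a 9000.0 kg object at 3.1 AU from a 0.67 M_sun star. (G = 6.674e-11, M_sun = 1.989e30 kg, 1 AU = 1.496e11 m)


M = 0.67 * 1.989e30 kg = 1.33263e+30 kg; r = 3.1 AU * 1.496e11 m/AU = 4.6376e+11 m. U = -GM*m/r = -(6.674e-11 * 1.33263e+30 * 9000.0) / 4.6376e+11 = -1.726e+12

-1.726e+12 J


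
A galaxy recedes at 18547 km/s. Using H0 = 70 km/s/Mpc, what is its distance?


d = v / H0 = 18547 / 70 = 264.9571

264.9571 Mpc


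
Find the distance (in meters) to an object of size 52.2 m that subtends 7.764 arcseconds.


D = size / theta_rad, theta_rad = 7.764 * pi/(180*3600) = 3.764e-05, D = 1.387e+06

1.387e+06 m


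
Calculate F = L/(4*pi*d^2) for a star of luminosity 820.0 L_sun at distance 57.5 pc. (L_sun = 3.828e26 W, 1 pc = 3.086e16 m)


F = L / (4*pi*d^2) = 3.139e+29 / (4*pi*(1.774e+18)^2) = 7.933e-09

7.933e-09 W/m^2


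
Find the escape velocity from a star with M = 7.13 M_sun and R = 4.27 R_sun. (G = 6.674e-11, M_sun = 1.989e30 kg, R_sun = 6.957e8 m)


M = 7.13 * 1.989e30 kg = 1.418157e+31 kg; R = 4.27 * 6.957e8 m = 2.970639e+09 m. v_esc = sqrt(2GM/R) = sqrt(2 * 6.674e-11 * 1.418157e+31 / 2.970639e+09) = 798261.7435

798261.7435 m/s


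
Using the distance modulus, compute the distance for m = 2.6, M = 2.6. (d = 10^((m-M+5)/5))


d = 10^((m - M + 5)/5) = 10^((2.6 - 2.6 + 5)/5) = 10.0

10.0 pc


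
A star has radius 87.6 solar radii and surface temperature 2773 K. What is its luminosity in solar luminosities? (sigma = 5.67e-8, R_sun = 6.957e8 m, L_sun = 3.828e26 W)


R = 87.6 * 6.957e8 m = 6.094332e+10 m. L = 4*pi*R^2*sigma*T^4 = 4*pi*(6.094332e+10)^2 * 5.67e-8 * 2773^4 = 1.564748775e+29 W. L/L_sun = 1.564748775e+29 / 3.828e26 = 408.764

408.764 L_sun


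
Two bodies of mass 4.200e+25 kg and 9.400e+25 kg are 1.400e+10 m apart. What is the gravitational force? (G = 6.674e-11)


F = G*m1*m2/r^2 = 6.674e-11 * 4.200e+25 * 9.400e+25 / (1.400e+10)^2 = 6.674e-11 * 3.948e+51 / 1.960e+20 = 1.344e+21

1.344e+21 N


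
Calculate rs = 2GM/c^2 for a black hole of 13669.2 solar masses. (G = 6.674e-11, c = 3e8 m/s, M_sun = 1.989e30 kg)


M = 13669.2 * 1.989e30 kg = 2.71880388e+34 kg. rs = 2GM/c^2 = 2 * 6.674e-11 * 2.71880388e+34 / (3e8)^2 = 4.032e+07

4.032e+07 m


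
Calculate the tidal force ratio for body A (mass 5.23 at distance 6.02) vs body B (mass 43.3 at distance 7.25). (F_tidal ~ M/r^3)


Ratio = (M1/r1^3) / (M2/r2^3) = (5.23/6.02^3) / (43.3/7.25^3) = 0.211

0.211


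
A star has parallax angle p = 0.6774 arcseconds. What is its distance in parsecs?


d = 1/p = 1/0.6774 = 1.4762

1.4762 pc


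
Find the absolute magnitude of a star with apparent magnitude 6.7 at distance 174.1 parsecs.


M = m - 5*log10(d) + 5 = 6.7 - 5*log10(174.1) + 5 = 0.496

0.496


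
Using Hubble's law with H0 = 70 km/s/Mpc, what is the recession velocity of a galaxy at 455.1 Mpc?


v = H0 * d = 70 * 455.1 = 31857.0

31857.0 km/s


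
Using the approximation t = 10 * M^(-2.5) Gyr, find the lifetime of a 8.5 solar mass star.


t = 10 * M^(-2.5) = 10 * 8.5^(-2.5) = 0.0475

0.0475 Gyr


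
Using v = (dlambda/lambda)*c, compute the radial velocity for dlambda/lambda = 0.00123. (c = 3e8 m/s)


v = (dlambda/lambda) * c = 0.00123 * 3e8 = 369000.0

369000.0 m/s


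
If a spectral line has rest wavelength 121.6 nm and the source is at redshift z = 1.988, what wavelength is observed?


lam_obs = lam_emit * (1 + z) = 121.6 * (1 + 1.988) = 363.3408

363.3408 nm


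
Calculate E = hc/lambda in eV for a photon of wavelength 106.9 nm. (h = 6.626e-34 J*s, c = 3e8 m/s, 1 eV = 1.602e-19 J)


E = hc/lambda = 6.626e-34 * 3e8 / 1.069e-07 = 1.859e-18 J = 11.6073 eV

11.6073 eV


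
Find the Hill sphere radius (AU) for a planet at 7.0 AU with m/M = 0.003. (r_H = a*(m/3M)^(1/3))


r_H = a * (m/3M)^(1/3) = 7.0 * (0.003/3)^(1/3) = 0.7

0.7 AU


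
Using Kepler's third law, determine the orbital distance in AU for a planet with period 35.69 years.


a = P^(2/3) = 35.69^(2/3) = 10.84

10.84 AU


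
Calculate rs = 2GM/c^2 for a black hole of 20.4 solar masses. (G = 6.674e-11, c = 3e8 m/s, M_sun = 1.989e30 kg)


M = 20.4 * 1.989e30 kg = 4.05756e+31 kg. rs = 2GM/c^2 = 2 * 6.674e-11 * 4.05756e+31 / (3e8)^2 = 60178.1232

60178.1232 m


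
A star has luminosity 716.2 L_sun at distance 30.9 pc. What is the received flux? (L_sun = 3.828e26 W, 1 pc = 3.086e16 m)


F = L / (4*pi*d^2) = 2.742e+29 / (4*pi*(9.536e+17)^2) = 2.399e-08

2.399e-08 W/m^2


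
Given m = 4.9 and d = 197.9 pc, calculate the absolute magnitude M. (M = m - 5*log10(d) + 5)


M = m - 5*log10(d) + 5 = 4.9 - 5*log10(197.9) + 5 = -1.5822

-1.5822


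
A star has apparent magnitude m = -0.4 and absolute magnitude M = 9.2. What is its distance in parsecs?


d = 10^((m - M + 5)/5) = 10^((-0.4 - 9.2 + 5)/5) = 0.1202

0.1202 pc


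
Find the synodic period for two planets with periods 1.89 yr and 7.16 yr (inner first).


1/P_syn = |1/P1 - 1/P2| = |1/1.89 - 1/7.16| => P_syn = 2.5678

2.5678 years


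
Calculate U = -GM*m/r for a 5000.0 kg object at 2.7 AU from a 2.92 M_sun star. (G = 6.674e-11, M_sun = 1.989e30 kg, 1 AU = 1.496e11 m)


M = 2.92 * 1.989e30 kg = 5.80788e+30 kg; r = 2.7 AU * 1.496e11 m/AU = 4.0392e+11 m. U = -GM*m/r = -(6.674e-11 * 5.80788e+30 * 5000.0) / 4.0392e+11 = -4.798e+12

-4.798e+12 J


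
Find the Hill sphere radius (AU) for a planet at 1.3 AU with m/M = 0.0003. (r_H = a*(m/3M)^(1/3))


r_H = a * (m/3M)^(1/3) = 1.3 * (0.0003/3)^(1/3) = 0.0603

0.0603 AU


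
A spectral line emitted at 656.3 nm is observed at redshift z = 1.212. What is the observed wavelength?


lam_obs = lam_emit * (1 + z) = 656.3 * (1 + 1.212) = 1451.7356

1451.7356 nm


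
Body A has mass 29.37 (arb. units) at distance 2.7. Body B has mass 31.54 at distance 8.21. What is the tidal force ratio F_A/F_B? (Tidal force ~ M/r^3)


Ratio = (M1/r1^3) / (M2/r2^3) = (29.37/2.7^3) / (31.54/8.21^3) = 26.1807

26.1807


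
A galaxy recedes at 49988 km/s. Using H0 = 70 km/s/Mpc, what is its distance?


d = v / H0 = 49988 / 70 = 714.1143

714.1143 Mpc


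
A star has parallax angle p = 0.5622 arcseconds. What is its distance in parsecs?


d = 1/p = 1/0.5622 = 1.7787

1.7787 pc


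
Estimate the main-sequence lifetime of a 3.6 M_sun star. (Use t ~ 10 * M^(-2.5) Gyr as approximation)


t = 10 * M^(-2.5) = 10 * 3.6^(-2.5) = 0.4067

0.4067 Gyr


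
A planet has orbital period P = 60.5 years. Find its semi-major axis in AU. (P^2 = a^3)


a = P^(2/3) = 60.5^(2/3) = 15.4112

15.4112 AU


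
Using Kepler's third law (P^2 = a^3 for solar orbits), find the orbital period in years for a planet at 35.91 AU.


P = a^(3/2) = 35.91^1.5 = 215.1905

215.1905 years


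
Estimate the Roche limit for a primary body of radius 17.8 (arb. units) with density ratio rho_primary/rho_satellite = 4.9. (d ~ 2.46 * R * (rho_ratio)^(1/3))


d_Roche = 2.46 * 17.8 * 4.9^(1/3) = 74.3739

74.3739


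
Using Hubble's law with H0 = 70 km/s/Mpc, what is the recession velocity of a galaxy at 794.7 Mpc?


v = H0 * d = 70 * 794.7 = 55629.0

55629.0 km/s


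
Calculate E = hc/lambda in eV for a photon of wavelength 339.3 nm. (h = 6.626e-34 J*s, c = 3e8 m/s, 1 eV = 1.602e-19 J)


E = hc/lambda = 6.626e-34 * 3e8 / 3.393e-07 = 5.859e-19 J = 3.657 eV

3.657 eV


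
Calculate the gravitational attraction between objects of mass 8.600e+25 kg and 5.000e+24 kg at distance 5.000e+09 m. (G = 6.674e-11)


F = G*m1*m2/r^2 = 6.674e-11 * 8.600e+25 * 5.000e+24 / (5.000e+09)^2 = 6.674e-11 * 4.300e+50 / 2.500e+19 = 1.148e+21

1.148e+21 N


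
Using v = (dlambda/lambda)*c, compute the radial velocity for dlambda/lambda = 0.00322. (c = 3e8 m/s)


v = (dlambda/lambda) * c = 0.00322 * 3e8 = 966000.0

966000.0 m/s


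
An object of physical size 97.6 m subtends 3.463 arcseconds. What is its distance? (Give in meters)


D = size / theta_rad, theta_rad = 3.463 * pi/(180*3600) = 1.679e-05, D = 5.813e+06

5.813e+06 m


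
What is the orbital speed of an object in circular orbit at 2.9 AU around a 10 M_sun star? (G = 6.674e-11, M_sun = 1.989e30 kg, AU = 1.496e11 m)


v = sqrt(GM/r) = sqrt(6.674e-11 * 1.989e+31 / 4.338e+11) = 55315.3541

55315.3541 m/s


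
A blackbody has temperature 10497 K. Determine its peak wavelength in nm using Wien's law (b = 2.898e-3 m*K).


lam_max = b / T = 2.898e-3 / 10497 = 2.761e-07 m = 276.0789 nm

276.0789 nm


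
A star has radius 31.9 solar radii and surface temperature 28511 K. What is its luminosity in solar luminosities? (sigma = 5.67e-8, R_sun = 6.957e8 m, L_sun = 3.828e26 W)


R = 31.9 * 6.957e8 m = 2.219283e+10 m. L = 4*pi*R^2*sigma*T^4 = 4*pi*(2.219283e+10)^2 * 5.67e-8 * 28511^4 = 2.318825652e+32 W. L/L_sun = 2.318825652e+32 / 3.828e26 = 605753.8276

605753.8276 L_sun


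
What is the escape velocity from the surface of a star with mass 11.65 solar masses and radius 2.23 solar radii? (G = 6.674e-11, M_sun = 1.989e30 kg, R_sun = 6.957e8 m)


M = 11.65 * 1.989e30 kg = 2.317185e+31 kg; R = 2.23 * 6.957e8 m = 1.551411e+09 m. v_esc = sqrt(2GM/R) = sqrt(2 * 6.674e-11 * 2.317185e+31 / 1.551411e+09) = 1.412e+06

1.412e+06 m/s


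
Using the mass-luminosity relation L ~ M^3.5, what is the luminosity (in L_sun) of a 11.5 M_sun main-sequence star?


L/L_sun = (M/M_sun)^3.5 = 11.5^3.5 = 5157.5381

5157.5381 L_sun


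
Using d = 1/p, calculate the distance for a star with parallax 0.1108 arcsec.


d = 1/p = 1/0.1108 = 9.0253

9.0253 pc


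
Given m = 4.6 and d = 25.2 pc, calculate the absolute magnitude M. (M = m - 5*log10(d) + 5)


M = m - 5*log10(d) + 5 = 4.6 - 5*log10(25.2) + 5 = 2.593

2.593


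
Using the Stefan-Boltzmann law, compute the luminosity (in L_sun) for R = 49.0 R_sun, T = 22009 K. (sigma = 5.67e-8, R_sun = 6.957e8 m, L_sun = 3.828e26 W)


R = 49.0 * 6.957e8 m = 3.40893e+10 m. L = 4*pi*R^2*sigma*T^4 = 4*pi*(3.40893e+10)^2 * 5.67e-8 * 22009^4 = 1.942810005e+32 W. L/L_sun = 1.942810005e+32 / 3.828e26 = 507526.1246

507526.1246 L_sun


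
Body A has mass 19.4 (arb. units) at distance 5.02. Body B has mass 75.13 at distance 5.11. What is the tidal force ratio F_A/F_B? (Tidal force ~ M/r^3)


Ratio = (M1/r1^3) / (M2/r2^3) = (19.4/5.02^3) / (75.13/5.11^3) = 0.2724

0.2724


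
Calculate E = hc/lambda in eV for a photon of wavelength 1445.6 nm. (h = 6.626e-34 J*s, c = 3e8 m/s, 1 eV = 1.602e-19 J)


E = hc/lambda = 6.626e-34 * 3e8 / 1.446e-06 = 1.375e-19 J = 0.8583 eV

0.8583 eV


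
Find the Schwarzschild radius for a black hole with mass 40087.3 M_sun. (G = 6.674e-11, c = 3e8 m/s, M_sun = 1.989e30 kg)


M = 40087.3 * 1.989e30 kg = 7.97336397e+34 kg. rs = 2GM/c^2 = 2 * 6.674e-11 * 7.97336397e+34 / (3e8)^2 = 1.183e+08

1.183e+08 m


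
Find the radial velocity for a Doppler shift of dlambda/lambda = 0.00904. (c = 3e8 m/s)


v = (dlambda/lambda) * c = 0.00904 * 3e8 = 2.712e+06

2.712e+06 m/s


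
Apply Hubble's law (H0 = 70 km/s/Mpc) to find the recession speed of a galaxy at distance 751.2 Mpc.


v = H0 * d = 70 * 751.2 = 52584.0

52584.0 km/s


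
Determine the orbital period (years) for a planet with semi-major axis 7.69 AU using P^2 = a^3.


P = a^(3/2) = 7.69^1.5 = 21.325

21.325 years


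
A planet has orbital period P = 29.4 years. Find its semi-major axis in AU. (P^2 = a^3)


a = P^(2/3) = 29.4^(2/3) = 9.5257

9.5257 AU


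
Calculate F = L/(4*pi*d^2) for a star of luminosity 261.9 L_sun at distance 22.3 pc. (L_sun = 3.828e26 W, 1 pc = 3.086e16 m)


F = L / (4*pi*d^2) = 1.003e+29 / (4*pi*(6.882e+17)^2) = 1.685e-08

1.685e-08 W/m^2


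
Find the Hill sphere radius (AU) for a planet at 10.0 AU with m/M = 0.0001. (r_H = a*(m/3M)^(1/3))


r_H = a * (m/3M)^(1/3) = 10.0 * (0.0001/3)^(1/3) = 0.3218

0.3218 AU


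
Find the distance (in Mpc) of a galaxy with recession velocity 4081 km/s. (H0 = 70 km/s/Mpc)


d = v / H0 = 4081 / 70 = 58.3

58.3 Mpc


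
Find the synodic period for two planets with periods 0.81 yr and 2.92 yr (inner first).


1/P_syn = |1/P1 - 1/P2| = |1/0.81 - 1/2.92| => P_syn = 1.1209

1.1209 years


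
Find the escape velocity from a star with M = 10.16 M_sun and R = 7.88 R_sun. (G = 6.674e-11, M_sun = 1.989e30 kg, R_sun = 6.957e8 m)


M = 10.16 * 1.989e30 kg = 2.020824e+31 kg; R = 7.88 * 6.957e8 m = 5.482116e+09 m. v_esc = sqrt(2GM/R) = sqrt(2 * 6.674e-11 * 2.020824e+31 / 5.482116e+09) = 701452.4462

701452.4462 m/s


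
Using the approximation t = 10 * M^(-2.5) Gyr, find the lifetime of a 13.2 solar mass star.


t = 10 * M^(-2.5) = 10 * 13.2^(-2.5) = 0.0158

0.0158 Gyr


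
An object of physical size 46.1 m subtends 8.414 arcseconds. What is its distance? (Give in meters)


D = size / theta_rad, theta_rad = 8.414 * pi/(180*3600) = 4.079e-05, D = 1.130e+06

1.130e+06 m


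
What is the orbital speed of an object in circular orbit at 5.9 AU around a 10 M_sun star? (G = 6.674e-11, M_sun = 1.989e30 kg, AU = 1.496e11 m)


v = sqrt(GM/r) = sqrt(6.674e-11 * 1.989e+31 / 8.826e+11) = 38780.972

38780.972 m/s


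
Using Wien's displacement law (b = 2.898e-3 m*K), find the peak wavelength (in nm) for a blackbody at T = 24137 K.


lam_max = b / T = 2.898e-3 / 24137 = 1.201e-07 m = 120.0646 nm

120.0646 nm


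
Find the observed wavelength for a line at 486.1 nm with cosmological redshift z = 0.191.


lam_obs = lam_emit * (1 + z) = 486.1 * (1 + 0.191) = 578.9451

578.9451 nm


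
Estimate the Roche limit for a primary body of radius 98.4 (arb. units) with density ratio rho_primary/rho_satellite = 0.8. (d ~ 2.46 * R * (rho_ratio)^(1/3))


d_Roche = 2.46 * 98.4 * 0.8^(1/3) = 224.7123

224.7123


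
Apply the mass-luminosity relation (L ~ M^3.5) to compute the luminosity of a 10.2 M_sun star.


L/L_sun = (M/M_sun)^3.5 = 10.2^3.5 = 3389.2266

3389.2266 L_sun


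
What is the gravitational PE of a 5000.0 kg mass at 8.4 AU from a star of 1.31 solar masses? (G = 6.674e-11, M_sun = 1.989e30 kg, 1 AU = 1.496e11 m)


M = 1.31 * 1.989e30 kg = 2.60559e+30 kg; r = 8.4 AU * 1.496e11 m/AU = 1.25664e+12 m. U = -GM*m/r = -(6.674e-11 * 2.60559e+30 * 5000.0) / 1.25664e+12 = -6.919e+11

-6.919e+11 J


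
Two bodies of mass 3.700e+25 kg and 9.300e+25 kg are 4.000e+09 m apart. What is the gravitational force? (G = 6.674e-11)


F = G*m1*m2/r^2 = 6.674e-11 * 3.700e+25 * 9.300e+25 / (4.000e+09)^2 = 6.674e-11 * 3.441e+51 / 1.600e+19 = 1.435e+22

1.435e+22 N


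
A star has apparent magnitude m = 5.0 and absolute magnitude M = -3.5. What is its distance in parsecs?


d = 10^((m - M + 5)/5) = 10^((5.0 - -3.5 + 5)/5) = 501.1872

501.1872 pc


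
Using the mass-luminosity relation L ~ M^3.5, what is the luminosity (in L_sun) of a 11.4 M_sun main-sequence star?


L/L_sun = (M/M_sun)^3.5 = 11.4^3.5 = 5002.2683

5002.2683 L_sun


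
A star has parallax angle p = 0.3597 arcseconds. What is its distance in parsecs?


d = 1/p = 1/0.3597 = 2.7801

2.7801 pc


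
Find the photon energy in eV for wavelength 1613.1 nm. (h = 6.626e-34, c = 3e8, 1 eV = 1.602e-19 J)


E = hc/lambda = 6.626e-34 * 3e8 / 1.613e-06 = 1.232e-19 J = 0.7692 eV

0.7692 eV


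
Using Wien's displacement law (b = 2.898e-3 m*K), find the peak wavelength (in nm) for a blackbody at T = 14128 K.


lam_max = b / T = 2.898e-3 / 14128 = 2.051e-07 m = 205.1246 nm

205.1246 nm


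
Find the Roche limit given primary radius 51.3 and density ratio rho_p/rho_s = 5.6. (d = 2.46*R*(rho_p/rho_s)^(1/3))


d_Roche = 2.46 * 51.3 * 5.6^(1/3) = 224.1034

224.1034


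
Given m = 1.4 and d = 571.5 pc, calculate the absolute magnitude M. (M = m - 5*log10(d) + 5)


M = m - 5*log10(d) + 5 = 1.4 - 5*log10(571.5) + 5 = -7.3851

-7.3851


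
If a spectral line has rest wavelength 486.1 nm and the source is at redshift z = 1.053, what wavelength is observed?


lam_obs = lam_emit * (1 + z) = 486.1 * (1 + 1.053) = 997.9633

997.9633 nm


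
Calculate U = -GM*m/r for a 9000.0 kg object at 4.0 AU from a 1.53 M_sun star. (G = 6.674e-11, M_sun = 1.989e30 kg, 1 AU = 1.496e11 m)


M = 1.53 * 1.989e30 kg = 3.04317e+30 kg; r = 4.0 AU * 1.496e11 m/AU = 5.984e+11 m. U = -GM*m/r = -(6.674e-11 * 3.04317e+30 * 9000.0) / 5.984e+11 = -3.055e+12

-3.055e+12 J


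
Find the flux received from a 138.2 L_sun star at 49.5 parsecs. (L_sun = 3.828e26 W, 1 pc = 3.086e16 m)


F = L / (4*pi*d^2) = 5.290e+28 / (4*pi*(1.528e+18)^2) = 1.804e-09

1.804e-09 W/m^2


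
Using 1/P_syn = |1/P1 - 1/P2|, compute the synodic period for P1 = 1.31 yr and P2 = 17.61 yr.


1/P_syn = |1/P1 - 1/P2| = |1/1.31 - 1/17.61| => P_syn = 1.4153

1.4153 years


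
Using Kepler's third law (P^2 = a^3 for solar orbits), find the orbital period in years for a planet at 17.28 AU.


P = a^(3/2) = 17.28^1.5 = 71.8316

71.8316 years


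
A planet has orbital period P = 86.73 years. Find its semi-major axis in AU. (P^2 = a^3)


a = P^(2/3) = 86.73^(2/3) = 19.5935

19.5935 AU


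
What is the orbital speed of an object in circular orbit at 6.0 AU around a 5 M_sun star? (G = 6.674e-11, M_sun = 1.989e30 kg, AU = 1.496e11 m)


v = sqrt(GM/r) = sqrt(6.674e-11 * 9.945e+30 / 8.976e+11) = 27192.809

27192.809 m/s


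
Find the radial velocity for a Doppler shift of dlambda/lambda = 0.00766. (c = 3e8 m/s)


v = (dlambda/lambda) * c = 0.00766 * 3e8 = 2.298e+06

2.298e+06 m/s


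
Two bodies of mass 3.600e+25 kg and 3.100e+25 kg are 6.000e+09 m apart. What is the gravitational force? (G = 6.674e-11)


F = G*m1*m2/r^2 = 6.674e-11 * 3.600e+25 * 3.100e+25 / (6.000e+09)^2 = 6.674e-11 * 1.116e+51 / 3.600e+19 = 2.069e+21

2.069e+21 N


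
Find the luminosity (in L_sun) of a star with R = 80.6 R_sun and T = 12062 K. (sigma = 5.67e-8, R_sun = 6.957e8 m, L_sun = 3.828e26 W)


R = 80.6 * 6.957e8 m = 5.607342e+10 m. L = 4*pi*R^2*sigma*T^4 = 4*pi*(5.607342e+10)^2 * 5.67e-8 * 12062^4 = 4.742248521e+31 W. L/L_sun = 4.742248521e+31 / 3.828e26 = 123883.1902

123883.1902 L_sun


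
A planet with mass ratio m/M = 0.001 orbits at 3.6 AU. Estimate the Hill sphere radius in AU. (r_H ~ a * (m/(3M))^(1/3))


r_H = a * (m/3M)^(1/3) = 3.6 * (0.001/3)^(1/3) = 0.2496

0.2496 AU


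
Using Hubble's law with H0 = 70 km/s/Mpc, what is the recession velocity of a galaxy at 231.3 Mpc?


v = H0 * d = 70 * 231.3 = 16191.0

16191.0 km/s


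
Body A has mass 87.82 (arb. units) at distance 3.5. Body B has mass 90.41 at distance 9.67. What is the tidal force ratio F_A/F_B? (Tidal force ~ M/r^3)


Ratio = (M1/r1^3) / (M2/r2^3) = (87.82/3.5^3) / (90.41/9.67^3) = 20.4858

20.4858


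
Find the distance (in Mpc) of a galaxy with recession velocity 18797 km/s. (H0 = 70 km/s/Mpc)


d = v / H0 = 18797 / 70 = 268.5286

268.5286 Mpc


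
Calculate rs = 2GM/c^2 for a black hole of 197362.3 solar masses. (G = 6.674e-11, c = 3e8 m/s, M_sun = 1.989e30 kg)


M = 197362.3 * 1.989e30 kg = 3.925536147e+35 kg. rs = 2GM/c^2 = 2 * 6.674e-11 * 3.925536147e+35 / (3e8)^2 = 5.822e+08

5.822e+08 m


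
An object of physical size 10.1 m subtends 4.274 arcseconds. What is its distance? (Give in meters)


D = size / theta_rad, theta_rad = 4.274 * pi/(180*3600) = 2.072e-05, D = 487429.7012

487429.7012 m


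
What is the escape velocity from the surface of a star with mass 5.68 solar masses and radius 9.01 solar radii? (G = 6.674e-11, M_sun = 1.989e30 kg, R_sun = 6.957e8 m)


M = 5.68 * 1.989e30 kg = 1.129752e+31 kg; R = 9.01 * 6.957e8 m = 6.268257e+09 m. v_esc = sqrt(2GM/R) = sqrt(2 * 6.674e-11 * 1.129752e+31 / 6.268257e+09) = 490485.5996

490485.5996 m/s


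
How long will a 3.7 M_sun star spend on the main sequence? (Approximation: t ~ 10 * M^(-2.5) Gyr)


t = 10 * M^(-2.5) = 10 * 3.7^(-2.5) = 0.3797

0.3797 Gyr


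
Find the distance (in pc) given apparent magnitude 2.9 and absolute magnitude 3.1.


d = 10^((m - M + 5)/5) = 10^((2.9 - 3.1 + 5)/5) = 9.1201

9.1201 pc


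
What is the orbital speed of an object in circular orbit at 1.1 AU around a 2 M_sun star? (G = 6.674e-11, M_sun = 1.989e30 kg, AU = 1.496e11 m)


v = sqrt(GM/r) = sqrt(6.674e-11 * 3.978e+30 / 1.646e+11) = 40166.4409

40166.4409 m/s


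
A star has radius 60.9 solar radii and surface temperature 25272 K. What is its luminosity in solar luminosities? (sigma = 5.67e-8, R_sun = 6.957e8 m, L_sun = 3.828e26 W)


R = 60.9 * 6.957e8 m = 4.236813e+10 m. L = 4*pi*R^2*sigma*T^4 = 4*pi*(4.236813e+10)^2 * 5.67e-8 * 25272^4 = 5.217109673e+32 W. L/L_sun = 5.217109673e+32 / 3.828e26 = 1.363e+06

1.363e+06 L_sun


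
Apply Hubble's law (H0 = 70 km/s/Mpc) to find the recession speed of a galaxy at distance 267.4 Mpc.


v = H0 * d = 70 * 267.4 = 18718.0

18718.0 km/s


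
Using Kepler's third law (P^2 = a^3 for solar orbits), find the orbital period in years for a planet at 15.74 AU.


P = a^(3/2) = 15.74^1.5 = 62.4464

62.4464 years


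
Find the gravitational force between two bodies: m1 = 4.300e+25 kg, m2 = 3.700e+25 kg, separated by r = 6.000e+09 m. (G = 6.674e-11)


F = G*m1*m2/r^2 = 6.674e-11 * 4.300e+25 * 3.700e+25 / (6.000e+09)^2 = 6.674e-11 * 1.591e+51 / 3.600e+19 = 2.950e+21

2.950e+21 N


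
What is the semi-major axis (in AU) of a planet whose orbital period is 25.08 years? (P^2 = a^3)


a = P^(2/3) = 25.08^(2/3) = 8.5681

8.5681 AU


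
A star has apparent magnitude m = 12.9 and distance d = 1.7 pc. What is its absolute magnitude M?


M = m - 5*log10(d) + 5 = 12.9 - 5*log10(1.7) + 5 = 16.7478

16.7478


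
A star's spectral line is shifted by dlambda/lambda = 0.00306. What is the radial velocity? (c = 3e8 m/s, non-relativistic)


v = (dlambda/lambda) * c = 0.00306 * 3e8 = 918000.0

918000.0 m/s


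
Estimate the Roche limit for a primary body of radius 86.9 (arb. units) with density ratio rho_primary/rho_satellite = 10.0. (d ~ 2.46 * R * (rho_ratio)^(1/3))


d_Roche = 2.46 * 86.9 * 10.0^(1/3) = 460.5621

460.5621


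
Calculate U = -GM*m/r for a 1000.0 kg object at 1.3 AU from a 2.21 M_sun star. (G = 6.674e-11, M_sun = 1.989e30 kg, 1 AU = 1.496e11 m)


M = 2.21 * 1.989e30 kg = 4.39569e+30 kg; r = 1.3 AU * 1.496e11 m/AU = 1.9448e+11 m. U = -GM*m/r = -(6.674e-11 * 4.39569e+30 * 1000.0) / 1.9448e+11 = -1.508e+12

-1.508e+12 J


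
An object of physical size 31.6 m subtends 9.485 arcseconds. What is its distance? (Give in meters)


D = size / theta_rad, theta_rad = 9.485 * pi/(180*3600) = 4.598e-05, D = 687186.9138

687186.9138 m


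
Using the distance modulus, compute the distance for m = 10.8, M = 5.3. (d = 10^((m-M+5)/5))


d = 10^((m - M + 5)/5) = 10^((10.8 - 5.3 + 5)/5) = 125.8925

125.8925 pc


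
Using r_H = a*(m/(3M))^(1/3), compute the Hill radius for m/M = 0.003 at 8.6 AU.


r_H = a * (m/3M)^(1/3) = 8.6 * (0.003/3)^(1/3) = 0.86

0.86 AU


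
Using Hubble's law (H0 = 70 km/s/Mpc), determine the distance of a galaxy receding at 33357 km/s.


d = v / H0 = 33357 / 70 = 476.5286

476.5286 Mpc


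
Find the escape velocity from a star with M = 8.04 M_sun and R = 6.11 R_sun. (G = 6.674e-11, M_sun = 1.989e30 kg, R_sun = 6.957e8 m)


M = 8.04 * 1.989e30 kg = 1.599156e+31 kg; R = 6.11 * 6.957e8 m = 4.250727e+09 m. v_esc = sqrt(2GM/R) = sqrt(2 * 6.674e-11 * 1.599156e+31 / 4.250727e+09) = 708633.8733

708633.8733 m/s
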